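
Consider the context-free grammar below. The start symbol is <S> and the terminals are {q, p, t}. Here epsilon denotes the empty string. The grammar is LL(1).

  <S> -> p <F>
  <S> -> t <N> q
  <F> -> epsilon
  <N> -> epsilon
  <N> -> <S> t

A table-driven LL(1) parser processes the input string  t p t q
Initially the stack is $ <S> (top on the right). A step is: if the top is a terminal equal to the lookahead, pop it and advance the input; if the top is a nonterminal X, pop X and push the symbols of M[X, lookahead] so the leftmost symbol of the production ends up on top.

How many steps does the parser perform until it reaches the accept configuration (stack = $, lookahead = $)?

8

     Stack        Input      Action
  1  $ <S>        t p t q $  expand <S> -> t <N> q
  2  $ q <N> t    t p t q $  match t
  3  $ q <N>      p t q $    expand <N> -> <S> t
  4  $ q t <S>    p t q $    expand <S> -> p <F>
  5  $ q t <F> p  p t q $    match p
  6  $ q t <F>    t q $      expand <F> -> epsilon
  7  $ q t        t q $      match t
  8  $ q          q $        match q
Accept reached after 8 steps.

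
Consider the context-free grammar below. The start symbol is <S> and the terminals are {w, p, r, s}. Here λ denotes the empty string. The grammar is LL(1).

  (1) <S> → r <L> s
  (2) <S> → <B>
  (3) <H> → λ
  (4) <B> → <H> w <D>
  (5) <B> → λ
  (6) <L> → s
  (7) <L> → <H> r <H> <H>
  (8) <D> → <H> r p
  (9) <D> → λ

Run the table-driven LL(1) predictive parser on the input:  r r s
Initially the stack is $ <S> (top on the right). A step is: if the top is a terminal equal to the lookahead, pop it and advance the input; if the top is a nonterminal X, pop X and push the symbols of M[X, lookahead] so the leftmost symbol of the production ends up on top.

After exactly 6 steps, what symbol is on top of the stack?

step 1: stack=$ <S>  input=r r s $  — expand <S> → r <L> s
step 2: stack=$ s <L> r  input=r r s $  — match r
step 3: stack=$ s <L>  input=r s $  — expand <L> → <H> r <H> <H>
step 4: stack=$ s <H> <H> r <H>  input=r s $  — expand <H> → λ
step 5: stack=$ s <H> <H> r  input=r s $  — match r
step 6: stack=$ s <H> <H>  input=s $  — expand <H> → λ
Stack after step 6: $ s <H> (top = <H>).

<H>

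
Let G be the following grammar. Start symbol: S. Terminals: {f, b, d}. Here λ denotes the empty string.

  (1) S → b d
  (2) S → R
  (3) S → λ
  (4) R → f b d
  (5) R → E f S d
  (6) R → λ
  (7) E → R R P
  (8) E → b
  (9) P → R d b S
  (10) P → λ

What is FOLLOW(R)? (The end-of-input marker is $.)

{$, b, d, f}

FIRST(S): from S→b d we get {b}; from S→R we get {λ, b, d, f}; from S→λ we get {λ}. So FIRST(S) = {λ, b, d, f}.
FIRST(R): from R→f b d we get {f}; from R→E f S d we get {b, d, f}; from R→λ we get {λ}. So FIRST(R) = {λ, b, d, f}.
FIRST(P): from P→R d b S we get {b, d, f}; from P→λ we get {λ}. So FIRST(P) = {λ, b, d, f}.
FIRST(E): from E→R R P we get {λ, b, d, f}; from E→b we get {b}. So FIRST(E) = {λ, b, d, f}.
FOLLOW(S) includes $ since S is the start symbol.
FOLLOW(E): in R→E f S d, E is followed by f S d with FIRST {f}. Thus FOLLOW(E) = {f}.
FOLLOW(P): in E→R R P, the suffix after P is empty, so FOLLOW(P) ⊇ FOLLOW(E) = {f}. Thus FOLLOW(P) = {f}.
FOLLOW(S): in R→E f S d, S is followed by d with FIRST {d}; in P→R d b S, the suffix after S is empty, so FOLLOW(S) ⊇ FOLLOW(P) = {f}. Thus FOLLOW(S) = {$, d, f}.
FOLLOW(R): in S→R, the suffix after R is empty, so FOLLOW(R) ⊇ FOLLOW(S) = {$, d, f}; in E→R R P (occurrence 1), R is followed by R P with FIRST {λ, b, d, f}; in E→R R P (occurrence 1), the suffix after R is nullable, so FOLLOW(R) ⊇ FOLLOW(E) = {f}; in E→R R P (occurrence 2), R is followed by P with FIRST {λ, b, d, f}; in E→R R P (occurrence 2), the suffix after R is nullable, so FOLLOW(R) ⊇ FOLLOW(E) = {f}; in P→R d b S, R is followed by d b S with FIRST {d}. Thus FOLLOW(R) = {$, b, d, f}.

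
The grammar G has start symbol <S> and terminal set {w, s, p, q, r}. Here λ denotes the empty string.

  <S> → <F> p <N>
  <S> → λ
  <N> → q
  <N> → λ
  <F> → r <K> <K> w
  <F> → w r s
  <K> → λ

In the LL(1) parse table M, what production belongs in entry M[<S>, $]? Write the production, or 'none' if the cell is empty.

FIRST(<N>) = {λ, q}
FIRST(<F>) = {r, w}
FIRST(<K>) = {λ}
FIRST(<S>) = {λ, r, w}  (via <F> p <N>)
FOLLOW(<S>) includes $ since <S> is the start symbol.
FOLLOW(<S>): <S> appears on no right-hand side. Thus FOLLOW(<S>) = {$}.
For <S> → <F> p <N>: FIRST(<F> p <N>) = {r, w}, so it goes in M[<S>, t] for t ∈ {r, w}.
For <S> → λ: FIRST(λ) = {λ}, so it goes in M[<S>, t] for t ∈ {}; since λ ∈ FIRST, also for every t ∈ FOLLOW(<S>) = {$}.

<S> → λ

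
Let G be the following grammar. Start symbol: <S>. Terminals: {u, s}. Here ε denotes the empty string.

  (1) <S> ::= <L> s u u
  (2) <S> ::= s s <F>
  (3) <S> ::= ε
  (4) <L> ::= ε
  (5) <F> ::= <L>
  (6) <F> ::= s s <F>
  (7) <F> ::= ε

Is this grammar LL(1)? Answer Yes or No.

No

FIRST(<S>) = {ε, s}
FIRST(<L>) = {ε}
FIRST(<F>) = {ε, s}
FOLLOW(<S>) = {$}
FOLLOW(<L>) = {$, s}
FOLLOW(<F>) = {$}
Cell M[<F>, $] receives both <F> ::= <L> and <F> ::= ε — the grammar is not LL(1).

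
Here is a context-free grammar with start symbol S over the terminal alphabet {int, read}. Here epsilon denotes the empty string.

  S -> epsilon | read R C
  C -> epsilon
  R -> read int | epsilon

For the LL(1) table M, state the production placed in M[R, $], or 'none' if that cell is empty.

FIRST(S): from S->epsilon we get {epsilon}; from S->read R C we get {read}. So FIRST(S) = {epsilon, read}.
FIRST(C): from C->epsilon we get {epsilon}. So FIRST(C) = {epsilon}.
FIRST(R): from R->read int we get {read}; from R->epsilon we get {epsilon}. So FIRST(R) = {epsilon, read}.
FOLLOW(S) includes $ since S is the start symbol.
FOLLOW(S): S appears on no right-hand side. Thus FOLLOW(S) = {$}.
FOLLOW(R): in S->read R C, R is followed by C with FIRST {epsilon}; in S->read R C, the suffix after R is nullable, so FOLLOW(R) ⊇ FOLLOW(S) = {$}. Thus FOLLOW(R) = {$}.
For R -> read int: FIRST(read int) = {read}, so it goes in M[R, t] for t ∈ {read}.
For R -> epsilon: FIRST(epsilon) = {epsilon}, so it goes in M[R, t] for t ∈ {}; since epsilon ∈ FIRST, also for every t ∈ FOLLOW(R) = {$}.

R -> epsilon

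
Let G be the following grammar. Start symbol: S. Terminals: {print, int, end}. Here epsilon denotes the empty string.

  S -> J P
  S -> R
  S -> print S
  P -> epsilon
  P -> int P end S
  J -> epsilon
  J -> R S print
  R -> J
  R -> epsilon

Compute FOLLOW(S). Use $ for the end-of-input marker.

FIRST(P) = {epsilon, int}
FIRST(S) = {epsilon, int, print}  (via J P, R)
FIRST(J) = {epsilon, int, print}  (via R S print)
FIRST(R) = {epsilon, int, print}  (via J)
FOLLOW(S) includes $ since S is the start symbol.
FOLLOW(S): in S->print S, the suffix after S is empty (adds nothing new); in P->int P end S, the suffix after S is empty, so FOLLOW(S) ⊇ FOLLOW(P) = {$, end, print}; in J->R S print, S is followed by print with FIRST {print}. Thus FOLLOW(S) = {$, end, print}.
FOLLOW(P): in S->J P, the suffix after P is empty, so FOLLOW(P) ⊇ FOLLOW(S) = {$, end, print}; in P->int P end S, P is followed by end S with FIRST {end}. Thus FOLLOW(P) = {$, end, print}.
FOLLOW(R): in S->R, the suffix after R is empty, so FOLLOW(R) ⊇ FOLLOW(S) = {$, end, print}; in J->R S print, R is followed by S print with FIRST {int, print}. Thus FOLLOW(R) = {$, end, int, print}.
FOLLOW(J): in S->J P, J is followed by P with FIRST {epsilon, int}; in S->J P, the suffix after J is nullable, so FOLLOW(J) ⊇ FOLLOW(S) = {$, end, print}; in R->J, the suffix after J is empty, so FOLLOW(J) ⊇ FOLLOW(R) = {$, end, int, print}. Thus FOLLOW(J) = {$, end, int, print}.

{$, end, print}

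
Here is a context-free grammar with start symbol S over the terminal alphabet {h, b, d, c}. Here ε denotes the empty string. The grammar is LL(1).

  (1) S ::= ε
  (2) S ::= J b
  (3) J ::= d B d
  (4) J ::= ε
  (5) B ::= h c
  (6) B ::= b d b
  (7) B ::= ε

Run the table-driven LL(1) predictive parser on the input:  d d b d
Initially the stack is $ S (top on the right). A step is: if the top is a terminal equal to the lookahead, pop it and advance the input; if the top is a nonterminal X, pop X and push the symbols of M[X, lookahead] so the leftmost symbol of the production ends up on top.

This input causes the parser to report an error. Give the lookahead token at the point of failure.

     Stack      Input      Action
  1  $ S        d d b d $  expand S ::= J b
  2  $ b J      d d b d $  expand J ::= d B d
  3  $ b d B d  d d b d $  match d
  4  $ b d B    d b d $    expand B ::= ε
  5  $ b d      d b d $    match d
  6  $ b        b d $      match b
  7  $          d $        error: stack empty but input remains

d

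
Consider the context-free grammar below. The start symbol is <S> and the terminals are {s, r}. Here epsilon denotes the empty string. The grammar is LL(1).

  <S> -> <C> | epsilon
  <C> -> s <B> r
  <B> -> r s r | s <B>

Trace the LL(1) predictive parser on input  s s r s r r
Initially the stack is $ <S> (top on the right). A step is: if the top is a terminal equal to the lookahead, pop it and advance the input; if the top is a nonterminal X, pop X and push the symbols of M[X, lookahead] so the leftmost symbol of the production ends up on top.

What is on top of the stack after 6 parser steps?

     Stack      Input          Action
  1  $ <S>      s s r s r r $  expand <S> -> <C>
  2  $ <C>      s s r s r r $  expand <C> -> s <B> r
  3  $ r <B> s  s s r s r r $  match s
  4  $ r <B>    s r s r r $    expand <B> -> s <B>
  5  $ r <B> s  s r s r r $    match s
  6  $ r <B>    r s r r $      expand <B> -> r s r
Stack after step 6: $ r r s r (top = r).

r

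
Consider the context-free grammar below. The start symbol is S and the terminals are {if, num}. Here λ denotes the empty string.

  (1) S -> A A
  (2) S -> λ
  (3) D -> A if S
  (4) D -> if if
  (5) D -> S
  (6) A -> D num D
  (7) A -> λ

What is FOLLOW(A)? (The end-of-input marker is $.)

FIRST(S): from S->A A we get {λ, if, num}; from S->λ we get {λ}. So FIRST(S) = {λ, if, num}.
FIRST(D): from D->A if S we get {if, num}; from D->if if we get {if}; from D->S we get {λ, if, num}. So FIRST(D) = {λ, if, num}.
FIRST(A): from A->D num D we get {if, num}; from A->λ we get {λ}. So FIRST(A) = {λ, if, num}.
FOLLOW(S) includes $ since S is the start symbol.
FOLLOW(S): in D->A if S, the suffix after S is empty, so FOLLOW(S) ⊇ FOLLOW(D) = {$, if, num}; in D->S, the suffix after S is empty, so FOLLOW(S) ⊇ FOLLOW(D) = {$, if, num}. Thus FOLLOW(S) = {$, if, num}.
FOLLOW(A): in S->A A (occurrence 1), A is followed by A with FIRST {λ, if, num}; in S->A A (occurrence 1), the suffix after A is nullable, so FOLLOW(A) ⊇ FOLLOW(S) = {$, if, num}; in S->A A (occurrence 2), the suffix after A is empty, so FOLLOW(A) ⊇ FOLLOW(S) = {$, if, num}; in D->A if S, A is followed by if S with FIRST {if}. Thus FOLLOW(A) = {$, if, num}.
FOLLOW(D): in A->D num D (occurrence 1), D is followed by num D with FIRST {num}; in A->D num D (occurrence 2), the suffix after D is empty, so FOLLOW(D) ⊇ FOLLOW(A) = {$, if, num}. Thus FOLLOW(D) = {$, if, num}.

{$, if, num}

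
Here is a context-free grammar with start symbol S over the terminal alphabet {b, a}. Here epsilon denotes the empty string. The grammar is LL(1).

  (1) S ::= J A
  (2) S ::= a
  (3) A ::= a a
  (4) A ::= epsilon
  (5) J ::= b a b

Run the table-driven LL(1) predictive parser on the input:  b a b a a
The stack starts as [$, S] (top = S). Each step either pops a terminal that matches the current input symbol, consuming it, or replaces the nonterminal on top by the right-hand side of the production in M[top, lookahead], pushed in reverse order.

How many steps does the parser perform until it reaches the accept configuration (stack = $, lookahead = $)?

8

     Stack      Input        Action
  1  $ S        b a b a a $  expand S ::= J A
  2  $ A J      b a b a a $  expand J ::= b a b
  3  $ A b a b  b a b a a $  match b
  4  $ A b a    a b a a $    match a
  5  $ A b      b a a $      match b
  6  $ A        a a $        expand A ::= a a
  7  $ a a      a a $        match a
  8  $ a        a $          match a
Accept reached after 8 steps.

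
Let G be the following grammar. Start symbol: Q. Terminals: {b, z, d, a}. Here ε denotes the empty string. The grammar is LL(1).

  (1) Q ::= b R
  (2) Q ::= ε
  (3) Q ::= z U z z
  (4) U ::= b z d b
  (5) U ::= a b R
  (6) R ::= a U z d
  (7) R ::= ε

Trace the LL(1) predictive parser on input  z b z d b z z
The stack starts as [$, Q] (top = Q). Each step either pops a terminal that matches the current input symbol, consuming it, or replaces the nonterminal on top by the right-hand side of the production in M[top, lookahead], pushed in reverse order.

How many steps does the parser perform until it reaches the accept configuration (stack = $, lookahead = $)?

     Stack          Input            Action
  1  $ Q            z b z d b z z $  expand Q ::= z U z z
  2  $ z z U z      z b z d b z z $  match z
  3  $ z z U        b z d b z z $    expand U ::= b z d b
  4  $ z z b d z b  b z d b z z $    match b
  5  $ z z b d z    z d b z z $      match z
  6  $ z z b d      d b z z $        match d
  7  $ z z b        b z z $          match b
  8  $ z z          z z $            match z
  9  $ z            z $              match z
Accept reached after 9 steps.

9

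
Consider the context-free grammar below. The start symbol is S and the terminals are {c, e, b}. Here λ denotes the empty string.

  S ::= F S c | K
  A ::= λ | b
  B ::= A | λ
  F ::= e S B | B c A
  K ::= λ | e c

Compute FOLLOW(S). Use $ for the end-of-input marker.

FIRST(A) = {λ, b}
FIRST(K) = {λ, e}
FIRST(B) = {λ, b}  (via A)
FIRST(F) = {b, c, e}  (via B c A)
FIRST(S) = {λ, b, c, e}  (via F S c, K)
FOLLOW(S) includes $ since S is the start symbol.
FOLLOW(F): in S::=F S c, F is followed by S c with FIRST {b, c, e}. Thus FOLLOW(F) = {b, c, e}.
FOLLOW(S): in S::=F S c, S is followed by c with FIRST {c}; in F::=e S B, S is followed by B with FIRST {λ, b}; in F::=e S B, the suffix after S is nullable, so FOLLOW(S) ⊇ FOLLOW(F) = {b, c, e}. Thus FOLLOW(S) = {$, b, c, e}.
FOLLOW(B): in F::=e S B, the suffix after B is empty, so FOLLOW(B) ⊇ FOLLOW(F) = {b, c, e}; in F::=B c A, B is followed by c A with FIRST {c}. Thus FOLLOW(B) = {b, c, e}.
FOLLOW(A): in B::=A, the suffix after A is empty, so FOLLOW(A) ⊇ FOLLOW(B) = {b, c, e}; in F::=B c A, the suffix after A is empty, so FOLLOW(A) ⊇ FOLLOW(F) = {b, c, e}. Thus FOLLOW(A) = {b, c, e}.
FOLLOW(K): in S::=K, the suffix after K is empty, so FOLLOW(K) ⊇ FOLLOW(S) = {$, b, c, e}. Thus FOLLOW(K) = {$, b, c, e}.

{$, b, c, e}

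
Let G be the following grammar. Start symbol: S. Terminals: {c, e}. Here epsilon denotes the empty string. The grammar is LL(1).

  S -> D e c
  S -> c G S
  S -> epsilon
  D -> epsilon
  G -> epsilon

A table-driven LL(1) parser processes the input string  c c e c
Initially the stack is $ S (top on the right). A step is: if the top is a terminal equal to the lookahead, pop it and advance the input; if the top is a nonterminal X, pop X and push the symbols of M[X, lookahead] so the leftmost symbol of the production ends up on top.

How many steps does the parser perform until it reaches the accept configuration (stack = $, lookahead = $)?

10

step 1: stack=$ S  input=c c e c $  — expand S -> c G S
step 2: stack=$ S G c  input=c c e c $  — match c
step 3: stack=$ S G  input=c e c $  — expand G -> epsilon
step 4: stack=$ S  input=c e c $  — expand S -> c G S
step 5: stack=$ S G c  input=c e c $  — match c
step 6: stack=$ S G  input=e c $  — expand G -> epsilon
step 7: stack=$ S  input=e c $  — expand S -> D e c
step 8: stack=$ c e D  input=e c $  — expand D -> epsilon
step 9: stack=$ c e  input=e c $  — match e
step 10: stack=$ c  input=c $  — match c
Accept reached after 10 steps.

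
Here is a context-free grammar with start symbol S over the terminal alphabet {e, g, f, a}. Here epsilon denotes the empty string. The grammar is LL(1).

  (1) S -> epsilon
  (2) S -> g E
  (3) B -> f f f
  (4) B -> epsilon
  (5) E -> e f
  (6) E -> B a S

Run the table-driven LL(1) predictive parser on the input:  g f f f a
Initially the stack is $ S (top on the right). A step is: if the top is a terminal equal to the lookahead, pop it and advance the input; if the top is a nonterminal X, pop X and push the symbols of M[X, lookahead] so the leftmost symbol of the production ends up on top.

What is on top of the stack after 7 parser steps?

     Stack        Input        Action
  1  $ S          g f f f a $  expand S -> g E
  2  $ E g        g f f f a $  match g
  3  $ E          f f f a $    expand E -> B a S
  4  $ S a B      f f f a $    expand B -> f f f
  5  $ S a f f f  f f f a $    match f
  6  $ S a f f    f f a $      match f
  7  $ S a f      f a $        match f
Stack after step 7: $ S a (top = a).

a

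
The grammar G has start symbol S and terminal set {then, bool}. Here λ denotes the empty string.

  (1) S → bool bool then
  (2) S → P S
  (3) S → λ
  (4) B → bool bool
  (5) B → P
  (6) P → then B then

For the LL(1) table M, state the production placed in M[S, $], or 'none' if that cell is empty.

FIRST(P) = {then}
FIRST(S) = {λ, bool, then}  (via P S)
FIRST(B) = {bool, then}  (via P)
FOLLOW(S) includes $ since S is the start symbol.
FOLLOW(S): in S→P S, the suffix after S is empty (adds nothing new). Thus FOLLOW(S) = {$}.
For S → bool bool then: FIRST(bool bool then) = {bool}, so it goes in M[S, t] for t ∈ {bool}.
For S → P S: FIRST(P S) = {then}, so it goes in M[S, t] for t ∈ {then}.
For S → λ: FIRST(λ) = {λ}, so it goes in M[S, t] for t ∈ {}; since λ ∈ FIRST, also for every t ∈ FOLLOW(S) = {$}.

S → λ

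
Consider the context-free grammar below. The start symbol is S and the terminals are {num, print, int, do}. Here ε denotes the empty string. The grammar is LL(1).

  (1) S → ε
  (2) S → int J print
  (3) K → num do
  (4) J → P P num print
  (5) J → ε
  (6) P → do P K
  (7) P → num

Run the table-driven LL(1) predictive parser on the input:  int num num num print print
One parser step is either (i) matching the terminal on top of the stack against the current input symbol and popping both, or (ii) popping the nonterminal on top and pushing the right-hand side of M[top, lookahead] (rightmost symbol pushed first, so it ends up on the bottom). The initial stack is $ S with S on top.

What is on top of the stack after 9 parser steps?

print

     Stack                    Input                          Action
  1  $ S                      int num num num print print $  expand S → int J print
  2  $ print J int            int num num num print print $  match int
  3  $ print J                num num num print print $      expand J → P P num print
  4  $ print print num P P    num num num print print $      expand P → num
  5  $ print print num P num  num num num print print $      match num
  6  $ print print num P      num num print print $          expand P → num
  7  $ print print num num    num num print print $          match num
  8  $ print print num        num print print $              match num
  9  $ print print            print print $                  match print
Stack after step 9: $ print (top = print).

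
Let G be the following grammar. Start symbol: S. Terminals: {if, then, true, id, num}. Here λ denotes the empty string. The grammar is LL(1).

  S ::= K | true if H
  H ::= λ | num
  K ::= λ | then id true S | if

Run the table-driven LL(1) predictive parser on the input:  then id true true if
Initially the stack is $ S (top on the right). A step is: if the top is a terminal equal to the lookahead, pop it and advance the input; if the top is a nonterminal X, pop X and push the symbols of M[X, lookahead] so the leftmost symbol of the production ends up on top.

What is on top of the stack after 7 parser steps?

     Stack             Input                   Action
  1  $ S               then id true true if $  expand S ::= K
  2  $ K               then id true true if $  expand K ::= then id true S
  3  $ S true id then  then id true true if $  match then
  4  $ S true id       id true true if $       match id
  5  $ S true          true true if $          match true
  6  $ S               true if $               expand S ::= true if H
  7  $ H if true       true if $               match true
Stack after step 7: $ H if (top = if).

if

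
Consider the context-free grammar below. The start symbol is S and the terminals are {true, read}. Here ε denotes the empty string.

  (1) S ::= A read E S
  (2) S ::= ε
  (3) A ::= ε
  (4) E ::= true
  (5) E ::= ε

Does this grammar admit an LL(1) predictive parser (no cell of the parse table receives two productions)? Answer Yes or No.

Yes

FIRST(S) = {ε, read}
FIRST(A) = {ε}
FIRST(E) = {ε, true}
FOLLOW(S) = {$}
FOLLOW(A) = {read}
FOLLOW(E) = {$, read}
Each cell of M receives at most one production.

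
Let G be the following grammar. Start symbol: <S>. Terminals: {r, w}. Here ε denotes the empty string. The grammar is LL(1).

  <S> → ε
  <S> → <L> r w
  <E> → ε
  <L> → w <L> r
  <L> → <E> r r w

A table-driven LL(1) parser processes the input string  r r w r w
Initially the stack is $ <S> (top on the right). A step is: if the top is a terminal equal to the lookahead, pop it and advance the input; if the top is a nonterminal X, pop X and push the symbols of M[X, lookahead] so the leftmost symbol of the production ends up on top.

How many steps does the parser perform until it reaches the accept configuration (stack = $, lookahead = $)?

8

     Stack            Input        Action
  1  $ <S>            r r w r w $  expand <S> → <L> r w
  2  $ w r <L>        r r w r w $  expand <L> → <E> r r w
  3  $ w r w r r <E>  r r w r w $  expand <E> → ε
  4  $ w r w r r      r r w r w $  match r
  5  $ w r w r        r w r w $    match r
  6  $ w r w          w r w $      match w
  7  $ w r            r w $        match r
  8  $ w              w $          match w
Accept reached after 8 steps.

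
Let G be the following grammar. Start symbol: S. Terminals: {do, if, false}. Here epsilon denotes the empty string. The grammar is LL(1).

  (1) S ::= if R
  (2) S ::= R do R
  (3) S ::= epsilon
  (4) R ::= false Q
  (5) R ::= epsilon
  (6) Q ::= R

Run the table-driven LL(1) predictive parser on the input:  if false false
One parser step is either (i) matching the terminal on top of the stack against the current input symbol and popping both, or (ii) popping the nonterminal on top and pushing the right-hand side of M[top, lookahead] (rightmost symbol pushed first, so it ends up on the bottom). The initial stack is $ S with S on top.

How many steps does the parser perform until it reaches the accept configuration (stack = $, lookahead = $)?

9

     Stack      Input             Action
  1  $ S        if false false $  expand S ::= if R
  2  $ R if     if false false $  match if
  3  $ R        false false $     expand R ::= false Q
  4  $ Q false  false false $     match false
  5  $ Q        false $           expand Q ::= R
  6  $ R        false $           expand R ::= false Q
  7  $ Q false  false $           match false
  8  $ Q        $                 expand Q ::= R
  9  $ R        $                 expand R ::= epsilon
Accept reached after 9 steps.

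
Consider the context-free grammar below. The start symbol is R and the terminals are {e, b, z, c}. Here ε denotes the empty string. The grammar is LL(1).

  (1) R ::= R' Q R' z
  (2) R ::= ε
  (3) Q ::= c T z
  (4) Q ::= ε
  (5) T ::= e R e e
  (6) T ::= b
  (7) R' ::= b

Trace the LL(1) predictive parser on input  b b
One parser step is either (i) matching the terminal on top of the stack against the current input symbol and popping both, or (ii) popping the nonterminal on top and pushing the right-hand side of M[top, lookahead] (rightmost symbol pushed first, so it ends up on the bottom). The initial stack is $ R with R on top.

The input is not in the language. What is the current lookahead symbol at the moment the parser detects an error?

$

     Stack        Input  Action
  1  $ R          b b $  expand R ::= R' Q R' z
  2  $ z R' Q R'  b b $  expand R' ::= b
  3  $ z R' Q b   b b $  match b
  4  $ z R' Q     b $    expand Q ::= ε
  5  $ z R'       b $    expand R' ::= b
  6  $ z b        b $    match b
  7  $ z          $      error: top is terminal z but lookahead is $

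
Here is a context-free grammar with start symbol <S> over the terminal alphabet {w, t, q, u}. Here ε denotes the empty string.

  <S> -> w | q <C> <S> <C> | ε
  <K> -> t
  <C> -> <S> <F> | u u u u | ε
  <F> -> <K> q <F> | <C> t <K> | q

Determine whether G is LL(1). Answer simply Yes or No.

No

FIRST(<S>) = {ε, q, w}
FIRST(<K>) = {t}
FIRST(<C>) = {ε, q, t, u, w}
FIRST(<F>) = {q, t, u, w}
FOLLOW(<S>) = {$, q, t, u, w}
FOLLOW(<K>) = {$, q, t, u, w}
FOLLOW(<C>) = {$, q, t, u, w}
FOLLOW(<F>) = {$, q, t, u, w}
Cell M[<C>, q] receives both <C> -> <S> <F> and <C> -> ε — the grammar is not LL(1).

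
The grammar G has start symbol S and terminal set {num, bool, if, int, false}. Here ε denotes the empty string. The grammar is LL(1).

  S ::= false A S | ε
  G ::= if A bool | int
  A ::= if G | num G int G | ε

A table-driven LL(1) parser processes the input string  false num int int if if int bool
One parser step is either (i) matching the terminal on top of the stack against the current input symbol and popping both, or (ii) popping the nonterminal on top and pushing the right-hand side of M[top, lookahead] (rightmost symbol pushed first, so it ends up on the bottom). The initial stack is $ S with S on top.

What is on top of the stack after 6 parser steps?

     Stack            Input                               Action
  1  $ S              false num int int if if int bool $  expand S ::= false A S
  2  $ S A false      false num int int if if int bool $  match false
  3  $ S A            num int int if if int bool $        expand A ::= num G int G
  4  $ S G int G num  num int int if if int bool $        match num
  5  $ S G int G      int int if if int bool $            expand G ::= int
  6  $ S G int int    int int if if int bool $            match int
Stack after step 6: $ S G int (top = int).

int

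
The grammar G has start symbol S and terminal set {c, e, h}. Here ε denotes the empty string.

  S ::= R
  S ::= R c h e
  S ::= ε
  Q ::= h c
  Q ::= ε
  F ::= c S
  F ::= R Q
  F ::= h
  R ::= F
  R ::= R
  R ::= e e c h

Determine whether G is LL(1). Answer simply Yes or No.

No

FIRST(S) = {ε, c, e, h}
FIRST(Q) = {ε, h}
FIRST(F) = {c, e, h}
FIRST(R) = {c, e, h}
FOLLOW(S) = {$, c, h}
FOLLOW(Q) = {$, c, h}
FOLLOW(F) = {$, c, h}
FOLLOW(R) = {$, c, h}
Cell M[F, c] receives both F ::= c S and F ::= R Q — the grammar is not LL(1).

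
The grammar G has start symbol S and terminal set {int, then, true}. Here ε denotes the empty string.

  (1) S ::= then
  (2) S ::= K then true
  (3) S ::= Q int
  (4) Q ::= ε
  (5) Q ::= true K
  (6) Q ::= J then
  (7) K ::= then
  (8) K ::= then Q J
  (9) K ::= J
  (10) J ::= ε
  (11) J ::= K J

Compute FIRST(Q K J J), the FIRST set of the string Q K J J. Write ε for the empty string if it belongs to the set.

{ε, then, true}

FIRST(S): from S::=then we get {then}; from S::=K then true we get {then}; from S::=Q int we get {int, then, true}. So FIRST(S) = {int, then, true}.
FIRST(Q): from Q::=ε we get {ε}; from Q::=true K we get {true}; from Q::=J then we get {then}. So FIRST(Q) = {ε, then, true}.
FIRST(K): from K::=then we get {then}; from K::=then Q J we get {then}; from K::=J we get {ε, then}. So FIRST(K) = {ε, then}.
FIRST(J): from J::=ε we get {ε}; from J::=K J we get {ε, then}. So FIRST(J) = {ε, then}.
FIRST(Q K J J): take FIRST of each symbol in turn, carrying on past any symbol whose FIRST contains ε; result {ε, then, true}.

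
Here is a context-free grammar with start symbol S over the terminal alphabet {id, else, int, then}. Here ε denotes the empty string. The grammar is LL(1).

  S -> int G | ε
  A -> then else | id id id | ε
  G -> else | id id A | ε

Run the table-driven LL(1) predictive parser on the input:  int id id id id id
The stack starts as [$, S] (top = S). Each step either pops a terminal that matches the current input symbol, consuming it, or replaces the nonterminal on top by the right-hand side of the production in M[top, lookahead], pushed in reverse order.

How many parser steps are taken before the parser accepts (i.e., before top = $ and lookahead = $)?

step 1: stack=$ S  input=int id id id id id $  — expand S -> int G
step 2: stack=$ G int  input=int id id id id id $  — match int
step 3: stack=$ G  input=id id id id id $  — expand G -> id id A
step 4: stack=$ A id id  input=id id id id id $  — match id
step 5: stack=$ A id  input=id id id id $  — match id
step 6: stack=$ A  input=id id id $  — expand A -> id id id
step 7: stack=$ id id id  input=id id id $  — match id
step 8: stack=$ id id  input=id id $  — match id
step 9: stack=$ id  input=id $  — match id
Accept reached after 9 steps.

9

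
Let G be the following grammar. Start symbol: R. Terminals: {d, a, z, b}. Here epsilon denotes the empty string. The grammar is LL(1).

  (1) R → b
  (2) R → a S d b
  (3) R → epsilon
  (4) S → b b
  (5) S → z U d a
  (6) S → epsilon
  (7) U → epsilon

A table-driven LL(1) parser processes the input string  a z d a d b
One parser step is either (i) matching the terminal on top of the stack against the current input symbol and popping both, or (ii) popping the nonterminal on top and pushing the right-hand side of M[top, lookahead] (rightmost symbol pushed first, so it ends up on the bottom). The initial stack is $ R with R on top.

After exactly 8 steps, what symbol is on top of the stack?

b

     Stack          Input          Action
  1  $ R            a z d a d b $  expand R → a S d b
  2  $ b d S a      a z d a d b $  match a
  3  $ b d S        z d a d b $    expand S → z U d a
  4  $ b d a d U z  z d a d b $    match z
  5  $ b d a d U    d a d b $      expand U → epsilon
  6  $ b d a d      d a d b $      match d
  7  $ b d a        a d b $        match a
  8  $ b d          d b $          match d
Stack after step 8: $ b (top = b).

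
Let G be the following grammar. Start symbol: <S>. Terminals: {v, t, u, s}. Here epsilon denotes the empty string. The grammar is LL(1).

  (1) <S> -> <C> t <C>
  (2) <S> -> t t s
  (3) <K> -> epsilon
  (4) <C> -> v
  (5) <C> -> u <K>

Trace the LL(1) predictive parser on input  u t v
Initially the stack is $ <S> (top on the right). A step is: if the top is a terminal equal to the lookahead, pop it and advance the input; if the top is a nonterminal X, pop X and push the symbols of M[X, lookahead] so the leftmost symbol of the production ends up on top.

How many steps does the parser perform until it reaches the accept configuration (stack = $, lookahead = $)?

7

step 1: stack=$ <S>  input=u t v $  — expand <S> -> <C> t <C>
step 2: stack=$ <C> t <C>  input=u t v $  — expand <C> -> u <K>
step 3: stack=$ <C> t <K> u  input=u t v $  — match u
step 4: stack=$ <C> t <K>  input=t v $  — expand <K> -> epsilon
step 5: stack=$ <C> t  input=t v $  — match t
step 6: stack=$ <C>  input=v $  — expand <C> -> v
step 7: stack=$ v  input=v $  — match v
Accept reached after 7 steps.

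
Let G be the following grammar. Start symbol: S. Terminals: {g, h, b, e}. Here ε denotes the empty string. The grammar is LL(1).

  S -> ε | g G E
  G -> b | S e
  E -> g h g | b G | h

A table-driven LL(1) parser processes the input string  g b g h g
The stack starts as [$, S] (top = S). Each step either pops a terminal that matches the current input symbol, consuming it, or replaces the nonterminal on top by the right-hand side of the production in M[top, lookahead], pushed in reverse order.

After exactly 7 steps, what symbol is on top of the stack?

step 1: stack=$ S  input=g b g h g $  — expand S -> g G E
step 2: stack=$ E G g  input=g b g h g $  — match g
step 3: stack=$ E G  input=b g h g $  — expand G -> b
step 4: stack=$ E b  input=b g h g $  — match b
step 5: stack=$ E  input=g h g $  — expand E -> g h g
step 6: stack=$ g h g  input=g h g $  — match g
step 7: stack=$ g h  input=h g $  — match h
Stack after step 7: $ g (top = g).

g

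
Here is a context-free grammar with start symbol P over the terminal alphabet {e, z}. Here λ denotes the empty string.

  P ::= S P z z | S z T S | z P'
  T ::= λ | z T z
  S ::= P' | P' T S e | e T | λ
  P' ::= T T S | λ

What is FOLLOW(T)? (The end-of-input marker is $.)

{$, e, z}

FIRST(T) = {λ, z}
FIRST(P) = {e, z}  (via S P z z, S z T S)
FIRST(S) = {λ, e, z}  (via P', P' T S e)
FIRST(P') = {λ, e, z}  (via T T S)
FOLLOW(P) includes $ since P is the start symbol.
FOLLOW(P): in P::=S P z z, P is followed by z z with FIRST {z}. Thus FOLLOW(P) = {$, z}.
FOLLOW(T): in P::=S z T S, T is followed by S with FIRST {λ, e, z}; in P::=S z T S, the suffix after T is nullable, so FOLLOW(T) ⊇ FOLLOW(P) = {$, z}; in T::=z T z, T is followed by z with FIRST {z}; in S::=P' T S e, T is followed by S e with FIRST {e, z}; in S::=e T, the suffix after T is empty, so FOLLOW(T) ⊇ FOLLOW(S) = {$, e, z}; in P'::=T T S (occurrence 1), T is followed by T S with FIRST {λ, e, z}; in P'::=T T S (occurrence 1), the suffix after T is nullable, so FOLLOW(T) ⊇ FOLLOW(P') = {$, e, z}; in P'::=T T S (occurrence 2), T is followed by S with FIRST {λ, e, z}; in P'::=T T S (occurrence 2), the suffix after T is nullable, so FOLLOW(T) ⊇ FOLLOW(P') = {$, e, z}. Thus FOLLOW(T) = {$, e, z}.
FOLLOW(S): in P::=S P z z, S is followed by P z z with FIRST {e, z}; in P::=S z T S (occurrence 1), S is followed by z T S with FIRST {z}; in P::=S z T S (occurrence 2), the suffix after S is empty, so FOLLOW(S) ⊇ FOLLOW(P) = {$, z}; in S::=P' T S e, S is followed by e with FIRST {e}; in P'::=T T S, the suffix after S is empty, so FOLLOW(S) ⊇ FOLLOW(P') = {$, e, z}. Thus FOLLOW(S) = {$, e, z}.
FOLLOW(P'): in P::=z P', the suffix after P' is empty, so FOLLOW(P') ⊇ FOLLOW(P) = {$, z}; in S::=P', the suffix after P' is empty, so FOLLOW(P') ⊇ FOLLOW(S) = {$, e, z}; in S::=P' T S e, P' is followed by T S e with FIRST {e, z}. Thus FOLLOW(P') = {$, e, z}.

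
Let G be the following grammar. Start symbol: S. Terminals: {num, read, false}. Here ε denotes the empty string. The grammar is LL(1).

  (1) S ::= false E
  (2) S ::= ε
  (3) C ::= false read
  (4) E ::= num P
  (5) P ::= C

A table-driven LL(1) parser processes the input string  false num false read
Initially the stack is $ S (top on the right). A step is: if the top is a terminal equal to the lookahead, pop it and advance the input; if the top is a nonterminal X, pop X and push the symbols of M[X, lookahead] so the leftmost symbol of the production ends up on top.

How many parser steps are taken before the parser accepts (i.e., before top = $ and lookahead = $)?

8

step 1: stack=$ S  input=false num false read $  — expand S ::= false E
step 2: stack=$ E false  input=false num false read $  — match false
step 3: stack=$ E  input=num false read $  — expand E ::= num P
step 4: stack=$ P num  input=num false read $  — match num
step 5: stack=$ P  input=false read $  — expand P ::= C
step 6: stack=$ C  input=false read $  — expand C ::= false read
step 7: stack=$ read false  input=false read $  — match false
step 8: stack=$ read  input=read $  — match read
Accept reached after 8 steps.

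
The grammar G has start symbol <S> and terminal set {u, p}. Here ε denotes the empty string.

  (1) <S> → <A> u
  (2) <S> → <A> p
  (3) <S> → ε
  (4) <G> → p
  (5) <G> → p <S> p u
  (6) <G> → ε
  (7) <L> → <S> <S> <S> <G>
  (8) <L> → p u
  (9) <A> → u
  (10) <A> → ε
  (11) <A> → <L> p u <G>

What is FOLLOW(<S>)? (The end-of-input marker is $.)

FIRST(<G>) = {ε, p}
FIRST(<S>) = {ε, p, u}  (via <A> u, <A> p)
FIRST(<L>) = {ε, p, u}  (via <S> <S> <S> <G>)
FIRST(<A>) = {ε, p, u}  (via <L> p u <G>)
FOLLOW(<S>) includes $ since <S> is the start symbol.
FOLLOW(<L>): in <A>→<L> p u <G>, <L> is followed by p u <G> with FIRST {p}. Thus FOLLOW(<L>) = {p}.
FOLLOW(<S>): in <G>→p <S> p u, <S> is followed by p u with FIRST {p}; in <L>→<S> <S> <S> <G> (occurrence 1), <S> is followed by <S> <S> <G> with FIRST {ε, p, u}; in <L>→<S> <S> <S> <G> (occurrence 1), the suffix after <S> is nullable, so FOLLOW(<S>) ⊇ FOLLOW(<L>) = {p}; in <L>→<S> <S> <S> <G> (occurrence 2), <S> is followed by <S> <G> with FIRST {ε, p, u}; in <L>→<S> <S> <S> <G> (occurrence 2), the suffix after <S> is nullable, so FOLLOW(<S>) ⊇ FOLLOW(<L>) = {p}; in <L>→<S> <S> <S> <G> (occurrence 3), <S> is followed by <G> with FIRST {ε, p}; in <L>→<S> <S> <S> <G> (occurrence 3), the suffix after <S> is nullable, so FOLLOW(<S>) ⊇ FOLLOW(<L>) = {p}. Thus FOLLOW(<S>) = {$, p, u}.
FOLLOW(<A>): in <S>→<A> u, <A> is followed by u with FIRST {u}; in <S>→<A> p, <A> is followed by p with FIRST {p}. Thus FOLLOW(<A>) = {p, u}.
FOLLOW(<G>): in <L>→<S> <S> <S> <G>, the suffix after <G> is empty, so FOLLOW(<G>) ⊇ FOLLOW(<L>) = {p}; in <A>→<L> p u <G>, the suffix after <G> is empty, so FOLLOW(<G>) ⊇ FOLLOW(<A>) = {p, u}. Thus FOLLOW(<G>) = {p, u}.

{$, p, u}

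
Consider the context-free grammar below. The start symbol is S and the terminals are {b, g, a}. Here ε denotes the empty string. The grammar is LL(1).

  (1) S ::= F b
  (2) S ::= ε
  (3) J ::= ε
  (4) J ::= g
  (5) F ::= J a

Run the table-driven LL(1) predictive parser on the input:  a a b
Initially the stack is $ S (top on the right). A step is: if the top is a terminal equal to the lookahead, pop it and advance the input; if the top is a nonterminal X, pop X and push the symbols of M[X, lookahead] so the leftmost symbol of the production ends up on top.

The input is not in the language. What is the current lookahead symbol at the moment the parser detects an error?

step 1: stack=$ S  input=a a b $  — expand S ::= F b
step 2: stack=$ b F  input=a a b $  — expand F ::= J a
step 3: stack=$ b a J  input=a a b $  — expand J ::= ε
step 4: stack=$ b a  input=a a b $  — match a
step 5: stack=$ b  input=a b $  — error: top is terminal b but lookahead is a

a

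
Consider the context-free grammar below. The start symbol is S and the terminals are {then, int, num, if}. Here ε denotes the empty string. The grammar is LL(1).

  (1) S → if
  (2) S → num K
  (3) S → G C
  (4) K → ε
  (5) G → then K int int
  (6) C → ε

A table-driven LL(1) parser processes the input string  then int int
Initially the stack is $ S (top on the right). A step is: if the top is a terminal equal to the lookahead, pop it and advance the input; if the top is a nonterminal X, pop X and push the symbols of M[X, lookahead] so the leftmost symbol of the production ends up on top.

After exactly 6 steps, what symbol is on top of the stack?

     Stack               Input           Action
  1  $ S                 then int int $  expand S → G C
  2  $ C G               then int int $  expand G → then K int int
  3  $ C int int K then  then int int $  match then
  4  $ C int int K       int int $       expand K → ε
  5  $ C int int         int int $       match int
  6  $ C int             int $           match int
Stack after step 6: $ C (top = C).

C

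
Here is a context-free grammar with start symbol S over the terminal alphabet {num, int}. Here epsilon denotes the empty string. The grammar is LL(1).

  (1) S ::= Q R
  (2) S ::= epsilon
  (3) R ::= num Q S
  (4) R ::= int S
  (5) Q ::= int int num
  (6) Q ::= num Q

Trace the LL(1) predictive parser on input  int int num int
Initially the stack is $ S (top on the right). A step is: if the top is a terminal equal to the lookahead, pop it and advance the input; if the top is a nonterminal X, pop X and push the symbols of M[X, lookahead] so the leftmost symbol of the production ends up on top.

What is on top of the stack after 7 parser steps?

     Stack            Input              Action
  1  $ S              int int num int $  expand S ::= Q R
  2  $ R Q            int int num int $  expand Q ::= int int num
  3  $ R num int int  int int num int $  match int
  4  $ R num int      int num int $      match int
  5  $ R num          num int $          match num
  6  $ R              int $              expand R ::= int S
  7  $ S int          int $              match int
Stack after step 7: $ S (top = S).

S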